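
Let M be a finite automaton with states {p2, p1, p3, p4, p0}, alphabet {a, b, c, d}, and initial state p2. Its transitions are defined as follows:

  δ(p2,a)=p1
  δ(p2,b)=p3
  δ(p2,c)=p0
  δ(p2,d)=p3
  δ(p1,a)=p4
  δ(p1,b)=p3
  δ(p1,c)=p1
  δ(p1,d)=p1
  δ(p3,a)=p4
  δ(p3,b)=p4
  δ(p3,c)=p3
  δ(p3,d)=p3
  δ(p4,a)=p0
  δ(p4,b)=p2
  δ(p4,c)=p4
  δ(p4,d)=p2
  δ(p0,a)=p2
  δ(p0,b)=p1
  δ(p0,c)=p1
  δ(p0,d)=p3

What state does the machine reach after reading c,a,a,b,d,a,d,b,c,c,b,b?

p2

Trace: p2 -c-> p0 -a-> p2 -a-> p1 -b-> p3 -d-> p3 -a-> p4 -d-> p2 -b-> p3 -c-> p3 -c-> p3 -b-> p4 -b-> p2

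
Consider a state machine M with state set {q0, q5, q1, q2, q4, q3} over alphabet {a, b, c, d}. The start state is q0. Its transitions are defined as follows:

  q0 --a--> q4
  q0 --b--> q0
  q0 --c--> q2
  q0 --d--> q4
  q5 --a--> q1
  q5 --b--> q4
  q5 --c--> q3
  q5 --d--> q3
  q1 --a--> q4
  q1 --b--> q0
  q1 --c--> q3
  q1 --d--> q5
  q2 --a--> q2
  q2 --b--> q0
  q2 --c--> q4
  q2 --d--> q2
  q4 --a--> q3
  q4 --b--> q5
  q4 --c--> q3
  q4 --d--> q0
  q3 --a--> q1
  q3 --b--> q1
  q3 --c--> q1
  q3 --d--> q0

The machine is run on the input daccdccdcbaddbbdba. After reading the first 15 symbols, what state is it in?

q4

Trace: q0 -d-> q4 -a-> q3 -c-> q1 -c-> q3 -d-> q0 -c-> q2 -c-> q4 -d-> q0 -c-> q2 -b-> q0 -a-> q4 -d-> q0 -d-> q4 -b-> q5 -b-> q4
After 15 symbols: q4.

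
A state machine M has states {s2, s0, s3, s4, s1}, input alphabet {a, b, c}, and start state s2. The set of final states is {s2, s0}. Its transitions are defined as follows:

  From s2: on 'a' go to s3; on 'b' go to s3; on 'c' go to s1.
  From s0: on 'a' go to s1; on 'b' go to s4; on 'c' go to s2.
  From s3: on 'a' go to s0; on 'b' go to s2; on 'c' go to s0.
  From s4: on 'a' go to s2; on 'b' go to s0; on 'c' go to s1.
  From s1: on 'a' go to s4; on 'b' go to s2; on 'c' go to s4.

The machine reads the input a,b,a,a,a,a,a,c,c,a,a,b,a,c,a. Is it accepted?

No

s2 → s3 → s2 → s3 → s0 → s1 → s4 → s2 → s1 → s4 → s2 → s3 → s2 → s3 → s0 → s1
End state s1 is not accepting.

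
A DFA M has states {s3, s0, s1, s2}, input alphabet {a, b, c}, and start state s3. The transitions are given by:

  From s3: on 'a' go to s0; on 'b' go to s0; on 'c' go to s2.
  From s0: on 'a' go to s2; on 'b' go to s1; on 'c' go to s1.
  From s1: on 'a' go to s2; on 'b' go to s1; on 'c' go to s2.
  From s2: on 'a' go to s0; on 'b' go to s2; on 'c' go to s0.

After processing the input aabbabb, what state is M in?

s1

s3 → s0 → s2 → s2 → s2 → s0 → s1 → s1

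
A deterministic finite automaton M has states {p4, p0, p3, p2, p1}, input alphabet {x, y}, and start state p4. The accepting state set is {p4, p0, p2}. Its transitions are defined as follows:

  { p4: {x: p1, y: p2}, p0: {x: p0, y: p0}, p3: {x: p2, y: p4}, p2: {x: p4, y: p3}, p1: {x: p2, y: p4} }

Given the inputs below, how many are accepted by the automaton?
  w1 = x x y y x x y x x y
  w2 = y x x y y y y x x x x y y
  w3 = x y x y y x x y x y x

2

w1:
  start at p4
  read 'x': p4 → p1
  read 'x': p1 → p2
  read 'y': p2 → p3
  read 'y': p3 → p4
  read 'x': p4 → p1
  read 'x': p1 → p2
  read 'y': p2 → p3
  read 'x': p3 → p2
  read 'x': p2 → p4
  read 'y': p4 → p2
  end p2, accepted
w2:
  start at p4
  read 'y': p4 → p2
  read 'x': p2 → p4
  read 'x': p4 → p1
  read 'y': p1 → p4
  read 'y': p4 → p2
  read 'y': p2 → p3
  read 'y': p3 → p4
  read 'x': p4 → p1
  read 'x': p1 → p2
  read 'x': p2 → p4
  read 'x': p4 → p1
  read 'y': p1 → p4
  read 'y': p4 → p2
  end p2, accepted
w3:
  start at p4
  read 'x': p4 → p1
  read 'y': p1 → p4
  read 'x': p4 → p1
  read 'y': p1 → p4
  read 'y': p4 → p2
  read 'x': p2 → p4
  read 'x': p4 → p1
  read 'y': p1 → p4
  read 'x': p4 → p1
  read 'y': p1 → p4
  read 'x': p4 → p1
  end p1, rejected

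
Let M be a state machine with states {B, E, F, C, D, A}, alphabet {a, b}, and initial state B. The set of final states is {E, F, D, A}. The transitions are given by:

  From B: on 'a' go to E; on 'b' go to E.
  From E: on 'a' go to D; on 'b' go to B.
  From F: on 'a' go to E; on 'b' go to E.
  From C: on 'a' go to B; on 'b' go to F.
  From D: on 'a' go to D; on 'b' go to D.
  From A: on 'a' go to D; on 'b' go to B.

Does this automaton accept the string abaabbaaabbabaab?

Yes

start at B
read 'a': B → E
read 'b': E → B
read 'a': B → E
read 'a': E → D
read 'b': D → D
read 'b': D → D
read 'a': D → D
read 'a': D → D
read 'a': D → D
read 'b': D → D
read 'b': D → D
read 'a': D → D
read 'b': D → D
read 'a': D → D
read 'a': D → D
read 'b': D → D
End state D is accepting.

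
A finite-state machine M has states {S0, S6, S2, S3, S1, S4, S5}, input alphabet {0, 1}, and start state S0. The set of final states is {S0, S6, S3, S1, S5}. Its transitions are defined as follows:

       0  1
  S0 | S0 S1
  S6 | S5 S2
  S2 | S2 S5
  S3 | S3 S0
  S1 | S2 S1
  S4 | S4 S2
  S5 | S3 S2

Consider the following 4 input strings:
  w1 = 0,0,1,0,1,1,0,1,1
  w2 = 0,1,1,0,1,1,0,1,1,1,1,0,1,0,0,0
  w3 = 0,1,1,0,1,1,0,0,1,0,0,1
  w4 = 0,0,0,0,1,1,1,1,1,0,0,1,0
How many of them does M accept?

w1:
  start at S0
  read '0': S0 → S0
  read '0': S0 → S0
  read '1': S0 → S1
  read '0': S1 → S2
  read '1': S2 → S5
  read '1': S5 → S2
  read '0': S2 → S2
  read '1': S2 → S5
  read '1': S5 → S2
  end S2, rejected
w2:
  start at S0
  read '0': S0 → S0
  read '1': S0 → S1
  read '1': S1 → S1
  read '0': S1 → S2
  read '1': S2 → S5
  read '1': S5 → S2
  read '0': S2 → S2
  read '1': S2 → S5
  read '1': S5 → S2
  read '1': S2 → S5
  read '1': S5 → S2
  read '0': S2 → S2
  read '1': S2 → S5
  read '0': S5 → S3
  read '0': S3 → S3
  read '0': S3 → S3
  end S3, accepted
w3:
  start at S0
  read '0': S0 → S0
  read '1': S0 → S1
  read '1': S1 → S1
  read '0': S1 → S2
  read '1': S2 → S5
  read '1': S5 → S2
  read '0': S2 → S2
  read '0': S2 → S2
  read '1': S2 → S5
  read '0': S5 → S3
  read '0': S3 → S3
  read '1': S3 → S0
  end S0, accepted
w4:
  start at S0
  read '0': S0 → S0
  read '0': S0 → S0
  read '0': S0 → S0
  read '0': S0 → S0
  read '1': S0 → S1
  read '1': S1 → S1
  read '1': S1 → S1
  read '1': S1 → S1
  read '1': S1 → S1
  read '0': S1 → S2
  read '0': S2 → S2
  read '1': S2 → S5
  read '0': S5 → S3
  end S3, accepted

3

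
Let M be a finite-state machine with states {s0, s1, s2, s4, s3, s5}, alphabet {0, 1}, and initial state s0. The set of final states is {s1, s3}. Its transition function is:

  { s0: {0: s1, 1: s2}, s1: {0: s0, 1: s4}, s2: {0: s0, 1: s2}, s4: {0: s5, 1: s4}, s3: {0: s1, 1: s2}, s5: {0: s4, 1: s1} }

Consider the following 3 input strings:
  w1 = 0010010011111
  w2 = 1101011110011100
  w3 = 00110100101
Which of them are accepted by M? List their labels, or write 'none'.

w1: Trace: s0 -0-> s1 -0-> s0 -1-> s2 -0-> s0 -0-> s1 -1-> s4 -0-> s5 -0-> s4 -1-> s4 -1-> s4 -1-> s4 -1-> s4 -1-> s4  → end s4, rejected
w2: Trace: s0 -1-> s2 -1-> s2 -0-> s0 -1-> s2 -0-> s0 -1-> s2 -1-> s2 -1-> s2 -1-> s2 -0-> s0 -0-> s1 -1-> s4 -1-> s4 -1-> s4 -0-> s5 -0-> s4  → end s4, rejected
w3: Trace: s0 -0-> s1 -0-> s0 -1-> s2 -1-> s2 -0-> s0 -1-> s2 -0-> s0 -0-> s1 -1-> s4 -0-> s5 -1-> s1  → end s1, accepted

w3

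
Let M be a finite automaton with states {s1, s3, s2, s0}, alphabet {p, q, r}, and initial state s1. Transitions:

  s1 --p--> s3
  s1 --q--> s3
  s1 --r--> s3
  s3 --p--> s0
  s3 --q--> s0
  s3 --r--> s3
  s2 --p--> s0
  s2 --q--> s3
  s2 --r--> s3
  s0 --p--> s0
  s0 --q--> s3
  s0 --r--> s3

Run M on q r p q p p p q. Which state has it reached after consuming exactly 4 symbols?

s1 → s3 → s3 → s0 → s3
After 4 symbols: s3.

s3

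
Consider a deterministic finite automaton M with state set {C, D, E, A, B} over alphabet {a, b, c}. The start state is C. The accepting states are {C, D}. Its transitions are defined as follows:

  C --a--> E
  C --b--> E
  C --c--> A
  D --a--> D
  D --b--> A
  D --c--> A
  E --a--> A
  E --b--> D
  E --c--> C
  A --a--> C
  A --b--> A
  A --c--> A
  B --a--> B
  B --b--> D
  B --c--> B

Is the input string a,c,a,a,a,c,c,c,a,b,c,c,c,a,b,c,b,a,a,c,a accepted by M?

Trace: C -a-> E -c-> C -a-> E -a-> A -a-> C -c-> A -c-> A -c-> A -a-> C -b-> E -c-> C -c-> A -c-> A -a-> C -b-> E -c-> C -b-> E -a-> A -a-> C -c-> A -a-> C
End state C is accepting.

Yes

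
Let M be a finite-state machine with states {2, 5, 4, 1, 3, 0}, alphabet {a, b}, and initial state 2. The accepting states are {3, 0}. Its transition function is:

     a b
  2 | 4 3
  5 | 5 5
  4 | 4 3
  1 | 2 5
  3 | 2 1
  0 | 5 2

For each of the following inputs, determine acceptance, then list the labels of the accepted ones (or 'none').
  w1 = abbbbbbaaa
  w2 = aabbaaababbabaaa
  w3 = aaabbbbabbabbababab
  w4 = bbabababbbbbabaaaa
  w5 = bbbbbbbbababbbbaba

none

w1: Trace: 2 -a-> 4 -b-> 3 -b-> 1 -b-> 5 -b-> 5 -b-> 5 -b-> 5 -a-> 5 -a-> 5 -a-> 5  → end 5, rejected
w2: Trace: 2 -a-> 4 -a-> 4 -b-> 3 -b-> 1 -a-> 2 -a-> 4 -a-> 4 -b-> 3 -a-> 2 -b-> 3 -b-> 1 -a-> 2 -b-> 3 -a-> 2 -a-> 4 -a-> 4  → end 4, rejected
w3: Trace: 2 -a-> 4 -a-> 4 -a-> 4 -b-> 3 -b-> 1 -b-> 5 -b-> 5 -a-> 5 -b-> 5 -b-> 5 -a-> 5 -b-> 5 -b-> 5 -a-> 5 -b-> 5 -a-> 5 -b-> 5 -a-> 5 -b-> 5  → end 5, rejected
w4: Trace: 2 -b-> 3 -b-> 1 -a-> 2 -b-> 3 -a-> 2 -b-> 3 -a-> 2 -b-> 3 -b-> 1 -b-> 5 -b-> 5 -b-> 5 -a-> 5 -b-> 5 -a-> 5 -a-> 5 -a-> 5 -a-> 5  → end 5, rejected
w5: Trace: 2 -b-> 3 -b-> 1 -b-> 5 -b-> 5 -b-> 5 -b-> 5 -b-> 5 -b-> 5 -a-> 5 -b-> 5 -a-> 5 -b-> 5 -b-> 5 -b-> 5 -b-> 5 -a-> 5 -b-> 5 -a-> 5  → end 5, rejected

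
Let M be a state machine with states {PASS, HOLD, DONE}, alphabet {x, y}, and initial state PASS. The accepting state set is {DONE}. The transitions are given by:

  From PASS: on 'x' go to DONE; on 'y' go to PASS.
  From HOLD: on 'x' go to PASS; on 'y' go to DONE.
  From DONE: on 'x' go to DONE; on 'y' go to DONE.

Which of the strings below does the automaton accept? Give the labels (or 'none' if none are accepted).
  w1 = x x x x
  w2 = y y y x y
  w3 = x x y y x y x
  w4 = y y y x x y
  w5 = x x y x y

w1, w2, w3, w4, w5

w1: Trace: PASS -x-> DONE -x-> DONE -x-> DONE -x-> DONE  → end DONE, accepted
w2: Trace: PASS -y-> PASS -y-> PASS -y-> PASS -x-> DONE -y-> DONE  → end DONE, accepted
w3: Trace: PASS -x-> DONE -x-> DONE -y-> DONE -y-> DONE -x-> DONE -y-> DONE -x-> DONE  → end DONE, accepted
w4: Trace: PASS -y-> PASS -y-> PASS -y-> PASS -x-> DONE -x-> DONE -y-> DONE  → end DONE, accepted
w5: Trace: PASS -x-> DONE -x-> DONE -y-> DONE -x-> DONE -y-> DONE  → end DONE, accepted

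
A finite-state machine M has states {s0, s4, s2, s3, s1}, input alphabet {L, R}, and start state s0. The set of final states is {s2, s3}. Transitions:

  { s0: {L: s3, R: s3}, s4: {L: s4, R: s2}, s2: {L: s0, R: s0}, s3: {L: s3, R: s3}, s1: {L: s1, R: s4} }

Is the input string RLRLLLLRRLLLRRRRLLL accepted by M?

Yes

start at s0
read 'R': s0 → s3
read 'L': s3 → s3
read 'R': s3 → s3
read 'L': s3 → s3
read 'L': s3 → s3
read 'L': s3 → s3
read 'L': s3 → s3
read 'R': s3 → s3
read 'R': s3 → s3
read 'L': s3 → s3
read 'L': s3 → s3
read 'L': s3 → s3
read 'R': s3 → s3
read 'R': s3 → s3
read 'R': s3 → s3
read 'R': s3 → s3
read 'L': s3 → s3
read 'L': s3 → s3
read 'L': s3 → s3
End state s3 is accepting.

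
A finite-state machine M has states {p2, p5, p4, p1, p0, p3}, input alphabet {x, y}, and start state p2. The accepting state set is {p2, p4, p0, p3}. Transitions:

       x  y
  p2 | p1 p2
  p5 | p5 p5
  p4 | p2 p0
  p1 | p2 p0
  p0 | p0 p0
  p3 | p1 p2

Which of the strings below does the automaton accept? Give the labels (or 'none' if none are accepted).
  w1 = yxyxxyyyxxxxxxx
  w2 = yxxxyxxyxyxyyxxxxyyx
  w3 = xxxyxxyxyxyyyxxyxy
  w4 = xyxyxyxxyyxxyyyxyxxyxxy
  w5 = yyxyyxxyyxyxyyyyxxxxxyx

w1: Trace: p2 -y-> p2 -x-> p1 -y-> p0 -x-> p0 -x-> p0 -y-> p0 -y-> p0 -y-> p0 -x-> p0 -x-> p0 -x-> p0 -x-> p0 -x-> p0 -x-> p0 -x-> p0  → end p0, accepted
w2: Trace: p2 -y-> p2 -x-> p1 -x-> p2 -x-> p1 -y-> p0 -x-> p0 -x-> p0 -y-> p0 -x-> p0 -y-> p0 -x-> p0 -y-> p0 -y-> p0 -x-> p0 -x-> p0 -x-> p0 -x-> p0 -y-> p0 -y-> p0 -x-> p0  → end p0, accepted
w3: Trace: p2 -x-> p1 -x-> p2 -x-> p1 -y-> p0 -x-> p0 -x-> p0 -y-> p0 -x-> p0 -y-> p0 -x-> p0 -y-> p0 -y-> p0 -y-> p0 -x-> p0 -x-> p0 -y-> p0 -x-> p0 -y-> p0  → end p0, accepted
w4: Trace: p2 -x-> p1 -y-> p0 -x-> p0 -y-> p0 -x-> p0 -y-> p0 -x-> p0 -x-> p0 -y-> p0 -y-> p0 -x-> p0 -x-> p0 -y-> p0 -y-> p0 -y-> p0 -x-> p0 -y-> p0 -x-> p0 -x-> p0 -y-> p0 -x-> p0 -x-> p0 -y-> p0  → end p0, accepted
w5: Trace: p2 -y-> p2 -y-> p2 -x-> p1 -y-> p0 -y-> p0 -x-> p0 -x-> p0 -y-> p0 -y-> p0 -x-> p0 -y-> p0 -x-> p0 -y-> p0 -y-> p0 -y-> p0 -y-> p0 -x-> p0 -x-> p0 -x-> p0 -x-> p0 -x-> p0 -y-> p0 -x-> p0  → end p0, accepted

w1, w2, w3, w4, w5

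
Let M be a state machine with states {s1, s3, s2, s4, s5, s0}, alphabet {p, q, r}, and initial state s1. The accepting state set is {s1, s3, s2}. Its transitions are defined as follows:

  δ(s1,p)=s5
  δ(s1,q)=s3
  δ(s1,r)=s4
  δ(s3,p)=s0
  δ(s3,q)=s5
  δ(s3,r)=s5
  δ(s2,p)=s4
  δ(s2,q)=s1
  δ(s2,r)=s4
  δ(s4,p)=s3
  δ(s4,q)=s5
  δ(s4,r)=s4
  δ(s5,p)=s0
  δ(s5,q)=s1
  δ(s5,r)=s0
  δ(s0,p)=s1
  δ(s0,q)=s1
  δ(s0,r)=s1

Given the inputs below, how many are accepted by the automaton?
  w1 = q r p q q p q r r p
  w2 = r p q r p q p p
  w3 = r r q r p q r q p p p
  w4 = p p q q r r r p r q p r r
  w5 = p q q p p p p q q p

w1: s1 → s3 → s5 → s0 → s1 → s3 → s0 → s1 → s4 → s4 → s3  → end s3, accepted
w2: s1 → s4 → s3 → s5 → s0 → s1 → s3 → s0 → s1  → end s1, accepted
w3: s1 → s4 → s4 → s5 → s0 → s1 → s3 → s5 → s1 → s5 → s0 → s1  → end s1, accepted
w4: s1 → s5 → s0 → s1 → s3 → s5 → s0 → s1 → s5 → s0 → s1 → s5 → s0 → s1  → end s1, accepted
w5: s1 → s5 → s1 → s3 → s0 → s1 → s5 → s0 → s1 → s3 → s0  → end s0, rejected

4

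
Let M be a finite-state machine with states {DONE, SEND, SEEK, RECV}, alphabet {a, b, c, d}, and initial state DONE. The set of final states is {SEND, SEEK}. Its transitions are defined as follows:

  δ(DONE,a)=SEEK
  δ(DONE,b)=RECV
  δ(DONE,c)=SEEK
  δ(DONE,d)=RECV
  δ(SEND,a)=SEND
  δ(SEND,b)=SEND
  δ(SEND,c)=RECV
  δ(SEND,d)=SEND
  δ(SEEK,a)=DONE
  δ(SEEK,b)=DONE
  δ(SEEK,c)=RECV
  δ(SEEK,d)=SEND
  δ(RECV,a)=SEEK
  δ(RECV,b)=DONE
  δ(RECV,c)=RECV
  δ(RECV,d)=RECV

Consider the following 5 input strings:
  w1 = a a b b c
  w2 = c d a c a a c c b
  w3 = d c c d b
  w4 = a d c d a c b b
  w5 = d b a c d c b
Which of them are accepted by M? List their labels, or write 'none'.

w1: Trace: DONE -a-> SEEK -a-> DONE -b-> RECV -b-> DONE -c-> SEEK  → end SEEK, accepted
w2: Trace: DONE -c-> SEEK -d-> SEND -a-> SEND -c-> RECV -a-> SEEK -a-> DONE -c-> SEEK -c-> RECV -b-> DONE  → end DONE, rejected
w3: Trace: DONE -d-> RECV -c-> RECV -c-> RECV -d-> RECV -b-> DONE  → end DONE, rejected
w4: Trace: DONE -a-> SEEK -d-> SEND -c-> RECV -d-> RECV -a-> SEEK -c-> RECV -b-> DONE -b-> RECV  → end RECV, rejected
w5: Trace: DONE -d-> RECV -b-> DONE -a-> SEEK -c-> RECV -d-> RECV -c-> RECV -b-> DONE  → end DONE, rejected

w1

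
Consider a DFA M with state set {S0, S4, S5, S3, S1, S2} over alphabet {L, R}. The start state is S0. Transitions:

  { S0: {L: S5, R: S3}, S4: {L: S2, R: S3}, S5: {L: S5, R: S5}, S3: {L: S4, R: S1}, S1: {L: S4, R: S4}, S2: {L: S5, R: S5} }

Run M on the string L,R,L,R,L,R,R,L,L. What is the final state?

start at S0
read 'L': S0 → S5
read 'R': S5 → S5
read 'L': S5 → S5
read 'R': S5 → S5
read 'L': S5 → S5
read 'R': S5 → S5
read 'R': S5 → S5
read 'L': S5 → S5
read 'L': S5 → S5

S5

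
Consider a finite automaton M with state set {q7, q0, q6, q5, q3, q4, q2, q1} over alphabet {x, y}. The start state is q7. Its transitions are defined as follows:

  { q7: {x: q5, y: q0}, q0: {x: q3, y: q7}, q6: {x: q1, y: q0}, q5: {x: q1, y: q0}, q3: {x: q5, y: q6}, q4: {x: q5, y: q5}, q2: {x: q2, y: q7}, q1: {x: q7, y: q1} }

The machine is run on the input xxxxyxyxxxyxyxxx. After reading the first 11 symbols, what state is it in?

q0

q7 → q5 → q1 → q7 → q5 → q0 → q3 → q6 → q1 → q7 → q5 → q0
After 11 symbols: q0.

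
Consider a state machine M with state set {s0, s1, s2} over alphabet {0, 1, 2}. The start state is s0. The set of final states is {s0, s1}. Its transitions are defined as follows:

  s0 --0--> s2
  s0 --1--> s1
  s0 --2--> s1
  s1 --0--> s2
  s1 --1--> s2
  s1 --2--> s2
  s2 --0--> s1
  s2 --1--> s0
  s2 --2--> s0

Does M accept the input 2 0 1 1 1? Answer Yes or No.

Trace: s0 -2-> s1 -0-> s2 -1-> s0 -1-> s1 -1-> s2
End state s2 is not accepting.

No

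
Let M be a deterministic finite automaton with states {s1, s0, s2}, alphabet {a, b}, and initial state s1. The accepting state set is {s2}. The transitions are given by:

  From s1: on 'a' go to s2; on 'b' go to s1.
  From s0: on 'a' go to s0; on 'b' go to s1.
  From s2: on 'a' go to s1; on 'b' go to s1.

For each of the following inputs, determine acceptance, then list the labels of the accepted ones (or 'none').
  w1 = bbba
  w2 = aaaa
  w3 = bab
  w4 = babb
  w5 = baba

w1: s1 → s1 → s1 → s1 → s2  → end s2, accepted
w2: s1 → s2 → s1 → s2 → s1  → end s1, rejected
w3: s1 → s1 → s2 → s1  → end s1, rejected
w4: s1 → s1 → s2 → s1 → s1  → end s1, rejected
w5: s1 → s1 → s2 → s1 → s2  → end s2, accepted

w1, w5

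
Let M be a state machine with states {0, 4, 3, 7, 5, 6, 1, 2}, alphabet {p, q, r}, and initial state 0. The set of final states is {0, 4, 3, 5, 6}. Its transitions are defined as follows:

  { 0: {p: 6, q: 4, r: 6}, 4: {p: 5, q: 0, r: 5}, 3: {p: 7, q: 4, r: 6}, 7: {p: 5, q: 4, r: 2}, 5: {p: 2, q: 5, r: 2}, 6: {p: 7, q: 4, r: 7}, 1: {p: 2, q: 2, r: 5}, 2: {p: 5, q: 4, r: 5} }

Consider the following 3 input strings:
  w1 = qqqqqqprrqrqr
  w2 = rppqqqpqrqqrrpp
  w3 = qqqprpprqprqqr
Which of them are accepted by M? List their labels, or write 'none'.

w1: Trace: 0 -q-> 4 -q-> 0 -q-> 4 -q-> 0 -q-> 4 -q-> 0 -p-> 6 -r-> 7 -r-> 2 -q-> 4 -r-> 5 -q-> 5 -r-> 2  → end 2, rejected
w2: Trace: 0 -r-> 6 -p-> 7 -p-> 5 -q-> 5 -q-> 5 -q-> 5 -p-> 2 -q-> 4 -r-> 5 -q-> 5 -q-> 5 -r-> 2 -r-> 5 -p-> 2 -p-> 5  → end 5, accepted
w3: Trace: 0 -q-> 4 -q-> 0 -q-> 4 -p-> 5 -r-> 2 -p-> 5 -p-> 2 -r-> 5 -q-> 5 -p-> 2 -r-> 5 -q-> 5 -q-> 5 -r-> 2  → end 2, rejected

w2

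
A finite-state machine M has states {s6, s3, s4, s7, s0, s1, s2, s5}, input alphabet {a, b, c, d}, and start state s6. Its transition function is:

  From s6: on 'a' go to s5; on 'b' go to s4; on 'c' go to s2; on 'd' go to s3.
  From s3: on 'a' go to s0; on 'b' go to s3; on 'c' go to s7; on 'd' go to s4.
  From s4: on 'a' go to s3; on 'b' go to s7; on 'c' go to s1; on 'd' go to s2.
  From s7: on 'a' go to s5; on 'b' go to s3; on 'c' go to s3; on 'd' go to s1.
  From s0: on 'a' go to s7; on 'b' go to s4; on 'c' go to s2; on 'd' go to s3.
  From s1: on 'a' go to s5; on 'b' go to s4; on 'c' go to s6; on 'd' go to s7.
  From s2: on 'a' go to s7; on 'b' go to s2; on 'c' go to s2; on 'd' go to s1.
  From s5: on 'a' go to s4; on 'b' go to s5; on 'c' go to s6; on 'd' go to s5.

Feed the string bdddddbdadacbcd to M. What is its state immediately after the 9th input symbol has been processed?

s3

start at s6
read 'b': s6 → s4
read 'd': s4 → s2
read 'd': s2 → s1
read 'd': s1 → s7
read 'd': s7 → s1
read 'd': s1 → s7
read 'b': s7 → s3
read 'd': s3 → s4
read 'a': s4 → s3
After 9 symbols: s3.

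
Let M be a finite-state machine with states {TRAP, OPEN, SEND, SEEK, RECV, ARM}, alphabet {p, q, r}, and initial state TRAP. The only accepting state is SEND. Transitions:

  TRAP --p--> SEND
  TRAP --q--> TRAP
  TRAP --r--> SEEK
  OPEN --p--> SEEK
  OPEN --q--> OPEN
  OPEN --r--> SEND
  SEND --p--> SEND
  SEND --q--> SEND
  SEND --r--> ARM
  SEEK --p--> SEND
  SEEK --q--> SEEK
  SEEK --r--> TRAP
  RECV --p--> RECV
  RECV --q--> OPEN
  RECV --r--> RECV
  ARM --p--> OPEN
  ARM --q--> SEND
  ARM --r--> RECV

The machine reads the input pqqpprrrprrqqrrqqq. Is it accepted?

Trace: TRAP -p-> SEND -q-> SEND -q-> SEND -p-> SEND -p-> SEND -r-> ARM -r-> RECV -r-> RECV -p-> RECV -r-> RECV -r-> RECV -q-> OPEN -q-> OPEN -r-> SEND -r-> ARM -q-> SEND -q-> SEND -q-> SEND
End state SEND is accepting.

Yes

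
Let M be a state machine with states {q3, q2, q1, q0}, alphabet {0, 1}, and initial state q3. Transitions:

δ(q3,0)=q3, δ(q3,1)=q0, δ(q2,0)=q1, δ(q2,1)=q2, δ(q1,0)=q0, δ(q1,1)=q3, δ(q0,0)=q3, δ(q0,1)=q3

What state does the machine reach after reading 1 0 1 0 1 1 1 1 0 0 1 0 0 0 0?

q3

start at q3
read '1': q3 → q0
read '0': q0 → q3
read '1': q3 → q0
read '0': q0 → q3
read '1': q3 → q0
read '1': q0 → q3
read '1': q3 → q0
read '1': q0 → q3
read '0': q3 → q3
read '0': q3 → q3
read '1': q3 → q0
read '0': q0 → q3
read '0': q3 → q3
read '0': q3 → q3
read '0': q3 → q3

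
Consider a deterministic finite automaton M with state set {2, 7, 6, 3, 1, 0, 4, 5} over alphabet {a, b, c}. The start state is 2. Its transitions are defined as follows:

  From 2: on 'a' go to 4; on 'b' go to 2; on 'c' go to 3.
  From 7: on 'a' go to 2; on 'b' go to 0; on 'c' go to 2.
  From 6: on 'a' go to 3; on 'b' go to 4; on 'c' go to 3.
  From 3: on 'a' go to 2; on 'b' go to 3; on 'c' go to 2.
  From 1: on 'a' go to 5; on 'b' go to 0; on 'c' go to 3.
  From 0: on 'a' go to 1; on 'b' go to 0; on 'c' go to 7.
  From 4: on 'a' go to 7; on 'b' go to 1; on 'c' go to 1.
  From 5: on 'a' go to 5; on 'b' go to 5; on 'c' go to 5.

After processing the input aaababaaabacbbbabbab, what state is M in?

Trace: 2 -a-> 4 -a-> 7 -a-> 2 -b-> 2 -a-> 4 -b-> 1 -a-> 5 -a-> 5 -a-> 5 -b-> 5 -a-> 5 -c-> 5 -b-> 5 -b-> 5 -b-> 5 -a-> 5 -b-> 5 -b-> 5 -a-> 5 -b-> 5

5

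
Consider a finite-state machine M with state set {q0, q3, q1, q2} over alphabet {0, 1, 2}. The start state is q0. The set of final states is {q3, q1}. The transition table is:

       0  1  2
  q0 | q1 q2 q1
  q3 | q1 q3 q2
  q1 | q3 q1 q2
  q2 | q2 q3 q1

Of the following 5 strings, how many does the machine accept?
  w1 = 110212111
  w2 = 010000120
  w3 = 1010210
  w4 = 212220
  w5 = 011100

3

w1: q0 → q2 → q3 → q1 → q2 → q3 → q2 → q3 → q3 → q3  → end q3, accepted
w2: q0 → q1 → q1 → q3 → q1 → q3 → q1 → q1 → q2 → q2  → end q2, rejected
w3: q0 → q2 → q2 → q3 → q1 → q2 → q3 → q1  → end q1, accepted
w4: q0 → q1 → q1 → q2 → q1 → q2 → q2  → end q2, rejected
w5: q0 → q1 → q1 → q1 → q1 → q3 → q1  → end q1, accepted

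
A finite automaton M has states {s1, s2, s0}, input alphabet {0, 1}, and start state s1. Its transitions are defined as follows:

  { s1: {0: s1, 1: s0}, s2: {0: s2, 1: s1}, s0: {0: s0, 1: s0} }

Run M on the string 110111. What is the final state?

s0

start at s1
read '1': s1 → s0
read '1': s0 → s0
read '0': s0 → s0
read '1': s0 → s0
read '1': s0 → s0
read '1': s0 → s0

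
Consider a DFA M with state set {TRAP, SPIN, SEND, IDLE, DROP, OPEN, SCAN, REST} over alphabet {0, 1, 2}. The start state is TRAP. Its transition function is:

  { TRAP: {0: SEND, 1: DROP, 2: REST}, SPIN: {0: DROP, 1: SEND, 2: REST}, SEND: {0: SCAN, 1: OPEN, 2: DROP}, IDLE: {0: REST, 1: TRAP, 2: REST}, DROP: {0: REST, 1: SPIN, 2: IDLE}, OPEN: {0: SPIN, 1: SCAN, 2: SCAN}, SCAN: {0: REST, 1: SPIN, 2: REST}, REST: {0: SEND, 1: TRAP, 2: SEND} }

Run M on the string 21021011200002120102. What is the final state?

start at TRAP
read '2': TRAP → REST
read '1': REST → TRAP
read '0': TRAP → SEND
read '2': SEND → DROP
read '1': DROP → SPIN
read '0': SPIN → DROP
read '1': DROP → SPIN
read '1': SPIN → SEND
read '2': SEND → DROP
read '0': DROP → REST
read '0': REST → SEND
read '0': SEND → SCAN
read '0': SCAN → REST
read '2': REST → SEND
read '1': SEND → OPEN
read '2': OPEN → SCAN
read '0': SCAN → REST
read '1': REST → TRAP
read '0': TRAP → SEND
read '2': SEND → DROP

DROP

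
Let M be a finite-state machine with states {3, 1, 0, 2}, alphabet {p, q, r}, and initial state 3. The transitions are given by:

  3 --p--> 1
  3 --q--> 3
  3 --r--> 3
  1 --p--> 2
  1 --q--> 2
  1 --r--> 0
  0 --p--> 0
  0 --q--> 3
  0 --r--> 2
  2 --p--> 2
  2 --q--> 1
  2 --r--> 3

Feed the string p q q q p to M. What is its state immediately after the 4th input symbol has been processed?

Trace: 3 -p-> 1 -q-> 2 -q-> 1 -q-> 2
After 4 symbols: 2.

2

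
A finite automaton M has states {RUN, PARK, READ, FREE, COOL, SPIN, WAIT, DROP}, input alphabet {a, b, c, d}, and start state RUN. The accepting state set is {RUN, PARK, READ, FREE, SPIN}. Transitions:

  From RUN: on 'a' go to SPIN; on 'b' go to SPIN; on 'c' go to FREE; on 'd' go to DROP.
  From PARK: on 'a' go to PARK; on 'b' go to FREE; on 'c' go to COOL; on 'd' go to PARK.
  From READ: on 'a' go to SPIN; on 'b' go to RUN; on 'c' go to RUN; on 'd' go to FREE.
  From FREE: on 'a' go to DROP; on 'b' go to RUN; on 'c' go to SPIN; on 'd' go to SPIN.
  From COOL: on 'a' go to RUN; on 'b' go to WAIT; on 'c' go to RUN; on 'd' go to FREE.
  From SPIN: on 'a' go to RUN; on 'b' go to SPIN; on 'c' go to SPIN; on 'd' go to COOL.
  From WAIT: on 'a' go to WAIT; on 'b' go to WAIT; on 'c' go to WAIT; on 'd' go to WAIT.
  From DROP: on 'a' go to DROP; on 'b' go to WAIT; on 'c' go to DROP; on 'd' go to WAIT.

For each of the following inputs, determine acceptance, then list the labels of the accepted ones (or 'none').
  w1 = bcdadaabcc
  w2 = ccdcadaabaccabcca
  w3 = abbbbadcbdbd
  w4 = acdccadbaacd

w2

w1: RUN → SPIN → SPIN → COOL → RUN → DROP → DROP → DROP → WAIT → WAIT → WAIT  → end WAIT, rejected
w2: RUN → FREE → SPIN → COOL → RUN → SPIN → COOL → RUN → SPIN → SPIN → RUN → FREE → SPIN → RUN → SPIN → SPIN → SPIN → RUN  → end RUN, accepted
w3: RUN → SPIN → SPIN → SPIN → SPIN → SPIN → RUN → DROP → DROP → WAIT → WAIT → WAIT → WAIT  → end WAIT, rejected
w4: RUN → SPIN → SPIN → COOL → RUN → FREE → DROP → WAIT → WAIT → WAIT → WAIT → WAIT → WAIT  → end WAIT, rejected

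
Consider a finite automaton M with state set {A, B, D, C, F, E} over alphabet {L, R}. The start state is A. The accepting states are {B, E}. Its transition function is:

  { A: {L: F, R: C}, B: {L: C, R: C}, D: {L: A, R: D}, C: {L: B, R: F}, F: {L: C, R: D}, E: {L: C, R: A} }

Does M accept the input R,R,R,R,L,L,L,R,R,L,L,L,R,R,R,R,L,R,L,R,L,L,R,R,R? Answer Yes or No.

No

start at A
read 'R': A → C
read 'R': C → F
read 'R': F → D
read 'R': D → D
read 'L': D → A
read 'L': A → F
read 'L': F → C
read 'R': C → F
read 'R': F → D
read 'L': D → A
read 'L': A → F
read 'L': F → C
read 'R': C → F
read 'R': F → D
read 'R': D → D
read 'R': D → D
read 'L': D → A
read 'R': A → C
read 'L': C → B
read 'R': B → C
read 'L': C → B
read 'L': B → C
read 'R': C → F
read 'R': F → D
read 'R': D → D
End state D is not accepting.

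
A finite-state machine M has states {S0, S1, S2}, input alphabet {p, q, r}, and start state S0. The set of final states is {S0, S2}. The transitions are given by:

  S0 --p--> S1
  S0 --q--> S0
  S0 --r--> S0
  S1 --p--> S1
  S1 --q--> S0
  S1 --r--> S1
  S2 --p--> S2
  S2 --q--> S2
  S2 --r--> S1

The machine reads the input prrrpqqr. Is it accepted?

Yes

S0 → S1 → S1 → S1 → S1 → S1 → S0 → S0 → S0
End state S0 is accepting.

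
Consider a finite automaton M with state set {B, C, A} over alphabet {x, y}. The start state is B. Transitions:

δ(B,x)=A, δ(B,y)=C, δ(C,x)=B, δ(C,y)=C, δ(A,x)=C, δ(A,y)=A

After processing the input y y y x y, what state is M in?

B → C → C → C → B → C

C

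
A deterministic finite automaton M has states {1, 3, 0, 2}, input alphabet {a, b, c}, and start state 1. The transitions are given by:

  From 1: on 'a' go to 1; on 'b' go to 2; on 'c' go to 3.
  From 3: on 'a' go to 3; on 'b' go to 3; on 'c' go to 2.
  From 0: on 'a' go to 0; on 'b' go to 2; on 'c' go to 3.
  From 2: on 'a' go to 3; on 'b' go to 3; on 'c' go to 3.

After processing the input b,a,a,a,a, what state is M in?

3

Trace: 1 -b-> 2 -a-> 3 -a-> 3 -a-> 3 -a-> 3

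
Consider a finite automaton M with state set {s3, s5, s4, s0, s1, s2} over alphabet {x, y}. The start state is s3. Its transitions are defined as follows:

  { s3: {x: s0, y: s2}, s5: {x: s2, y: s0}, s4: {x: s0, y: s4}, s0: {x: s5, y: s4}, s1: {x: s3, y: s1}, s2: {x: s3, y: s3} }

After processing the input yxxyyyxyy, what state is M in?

s3 → s2 → s3 → s0 → s4 → s4 → s4 → s0 → s4 → s4

s4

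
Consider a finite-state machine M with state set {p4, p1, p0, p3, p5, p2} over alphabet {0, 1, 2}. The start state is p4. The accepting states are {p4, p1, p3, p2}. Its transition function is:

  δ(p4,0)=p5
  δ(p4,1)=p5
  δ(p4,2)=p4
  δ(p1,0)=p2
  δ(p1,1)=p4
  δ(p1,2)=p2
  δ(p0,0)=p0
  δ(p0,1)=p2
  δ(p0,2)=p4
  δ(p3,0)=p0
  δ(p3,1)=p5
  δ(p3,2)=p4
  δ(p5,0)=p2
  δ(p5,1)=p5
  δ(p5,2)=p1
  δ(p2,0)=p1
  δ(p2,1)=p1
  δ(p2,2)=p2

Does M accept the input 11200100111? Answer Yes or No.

Trace: p4 -1-> p5 -1-> p5 -2-> p1 -0-> p2 -0-> p1 -1-> p4 -0-> p5 -0-> p2 -1-> p1 -1-> p4 -1-> p5
End state p5 is not accepting.

No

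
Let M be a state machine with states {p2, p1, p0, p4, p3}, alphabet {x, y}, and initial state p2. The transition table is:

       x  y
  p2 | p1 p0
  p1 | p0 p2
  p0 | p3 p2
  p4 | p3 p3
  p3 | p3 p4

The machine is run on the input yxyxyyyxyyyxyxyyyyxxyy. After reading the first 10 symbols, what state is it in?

p3

Trace: p2 -y-> p0 -x-> p3 -y-> p4 -x-> p3 -y-> p4 -y-> p3 -y-> p4 -x-> p3 -y-> p4 -y-> p3
After 10 symbols: p3.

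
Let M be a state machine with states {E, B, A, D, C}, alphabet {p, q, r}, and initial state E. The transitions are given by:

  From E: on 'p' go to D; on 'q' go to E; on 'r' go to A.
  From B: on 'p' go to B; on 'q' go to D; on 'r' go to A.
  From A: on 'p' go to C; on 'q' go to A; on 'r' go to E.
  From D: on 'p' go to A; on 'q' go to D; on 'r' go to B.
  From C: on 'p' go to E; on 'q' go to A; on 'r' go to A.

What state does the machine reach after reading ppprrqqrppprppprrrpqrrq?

Trace: E -p-> D -p-> A -p-> C -r-> A -r-> E -q-> E -q-> E -r-> A -p-> C -p-> E -p-> D -r-> B -p-> B -p-> B -p-> B -r-> A -r-> E -r-> A -p-> C -q-> A -r-> E -r-> A -q-> A

A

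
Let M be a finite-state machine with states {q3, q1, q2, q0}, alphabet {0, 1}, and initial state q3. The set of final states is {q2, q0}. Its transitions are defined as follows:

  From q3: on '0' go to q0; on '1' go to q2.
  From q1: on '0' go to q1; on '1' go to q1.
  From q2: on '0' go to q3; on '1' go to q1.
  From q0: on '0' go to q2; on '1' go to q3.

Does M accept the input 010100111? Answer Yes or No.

No

start at q3
read '0': q3 → q0
read '1': q0 → q3
read '0': q3 → q0
read '1': q0 → q3
read '0': q3 → q0
read '0': q0 → q2
read '1': q2 → q1
read '1': q1 → q1
read '1': q1 → q1
End state q1 is not accepting.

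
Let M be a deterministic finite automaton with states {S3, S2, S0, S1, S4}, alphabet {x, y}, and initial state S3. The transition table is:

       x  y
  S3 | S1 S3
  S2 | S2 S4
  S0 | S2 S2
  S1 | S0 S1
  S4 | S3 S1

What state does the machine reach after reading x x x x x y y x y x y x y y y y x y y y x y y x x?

S1

Trace: S3 -x-> S1 -x-> S0 -x-> S2 -x-> S2 -x-> S2 -y-> S4 -y-> S1 -x-> S0 -y-> S2 -x-> S2 -y-> S4 -x-> S3 -y-> S3 -y-> S3 -y-> S3 -y-> S3 -x-> S1 -y-> S1 -y-> S1 -y-> S1 -x-> S0 -y-> S2 -y-> S4 -x-> S3 -x-> S1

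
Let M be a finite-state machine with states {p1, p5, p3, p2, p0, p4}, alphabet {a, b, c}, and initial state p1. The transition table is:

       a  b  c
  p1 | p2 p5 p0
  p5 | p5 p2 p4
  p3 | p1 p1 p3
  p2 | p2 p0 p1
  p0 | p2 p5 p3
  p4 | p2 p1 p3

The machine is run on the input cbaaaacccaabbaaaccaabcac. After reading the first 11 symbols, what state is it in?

p2

p1 → p0 → p5 → p5 → p5 → p5 → p5 → p4 → p3 → p3 → p1 → p2
After 11 symbols: p2.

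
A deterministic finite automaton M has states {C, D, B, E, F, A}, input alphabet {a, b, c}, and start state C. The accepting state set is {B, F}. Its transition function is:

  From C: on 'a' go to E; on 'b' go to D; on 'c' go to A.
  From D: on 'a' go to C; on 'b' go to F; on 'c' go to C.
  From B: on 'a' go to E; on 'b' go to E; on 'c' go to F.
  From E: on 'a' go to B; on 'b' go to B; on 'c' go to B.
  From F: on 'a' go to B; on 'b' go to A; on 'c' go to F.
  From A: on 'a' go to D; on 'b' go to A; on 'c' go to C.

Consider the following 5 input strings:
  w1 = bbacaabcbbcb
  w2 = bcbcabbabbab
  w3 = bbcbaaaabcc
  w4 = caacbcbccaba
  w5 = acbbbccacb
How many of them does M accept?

3

w1: Trace: C -b-> D -b-> F -a-> B -c-> F -a-> B -a-> E -b-> B -c-> F -b-> A -b-> A -c-> C -b-> D  → end D, rejected
w2: Trace: C -b-> D -c-> C -b-> D -c-> C -a-> E -b-> B -b-> E -a-> B -b-> E -b-> B -a-> E -b-> B  → end B, accepted
w3: Trace: C -b-> D -b-> F -c-> F -b-> A -a-> D -a-> C -a-> E -a-> B -b-> E -c-> B -c-> F  → end F, accepted
w4: Trace: C -c-> A -a-> D -a-> C -c-> A -b-> A -c-> C -b-> D -c-> C -c-> A -a-> D -b-> F -a-> B  → end B, accepted
w5: Trace: C -a-> E -c-> B -b-> E -b-> B -b-> E -c-> B -c-> F -a-> B -c-> F -b-> A  → end A, rejected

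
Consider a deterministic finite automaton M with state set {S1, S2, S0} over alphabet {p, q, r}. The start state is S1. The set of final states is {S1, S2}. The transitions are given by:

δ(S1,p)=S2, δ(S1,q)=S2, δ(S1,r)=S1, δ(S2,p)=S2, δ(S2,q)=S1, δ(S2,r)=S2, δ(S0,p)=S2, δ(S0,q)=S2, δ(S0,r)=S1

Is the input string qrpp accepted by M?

start at S1
read 'q': S1 → S2
read 'r': S2 → S2
read 'p': S2 → S2
read 'p': S2 → S2
End state S2 is accepting.

Yes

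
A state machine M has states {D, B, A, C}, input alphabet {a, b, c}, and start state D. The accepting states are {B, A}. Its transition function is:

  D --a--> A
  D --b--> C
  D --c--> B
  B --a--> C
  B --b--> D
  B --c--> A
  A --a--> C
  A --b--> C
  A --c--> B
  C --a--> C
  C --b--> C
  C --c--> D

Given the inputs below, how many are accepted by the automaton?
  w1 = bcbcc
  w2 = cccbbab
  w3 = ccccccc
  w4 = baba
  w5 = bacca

w1:
  start at D
  read 'b': D → C
  read 'c': C → D
  read 'b': D → C
  read 'c': C → D
  read 'c': D → B
  end B, accepted
w2:
  start at D
  read 'c': D → B
  read 'c': B → A
  read 'c': A → B
  read 'b': B → D
  read 'b': D → C
  read 'a': C → C
  read 'b': C → C
  end C, rejected
w3:
  start at D
  read 'c': D → B
  read 'c': B → A
  read 'c': A → B
  read 'c': B → A
  read 'c': A → B
  read 'c': B → A
  read 'c': A → B
  end B, accepted
w4:
  start at D
  read 'b': D → C
  read 'a': C → C
  read 'b': C → C
  read 'a': C → C
  end C, rejected
w5:
  start at D
  read 'b': D → C
  read 'a': C → C
  read 'c': C → D
  read 'c': D → B
  read 'a': B → C
  end C, rejected

2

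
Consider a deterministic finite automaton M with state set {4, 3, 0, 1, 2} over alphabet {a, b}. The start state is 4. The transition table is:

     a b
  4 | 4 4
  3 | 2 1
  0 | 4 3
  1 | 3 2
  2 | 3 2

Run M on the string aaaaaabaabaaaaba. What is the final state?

4

start at 4
read 'a': 4 → 4
read 'a': 4 → 4
read 'a': 4 → 4
read 'a': 4 → 4
read 'a': 4 → 4
read 'a': 4 → 4
read 'b': 4 → 4
read 'a': 4 → 4
read 'a': 4 → 4
read 'b': 4 → 4
read 'a': 4 → 4
read 'a': 4 → 4
read 'a': 4 → 4
read 'a': 4 → 4
read 'b': 4 → 4
read 'a': 4 → 4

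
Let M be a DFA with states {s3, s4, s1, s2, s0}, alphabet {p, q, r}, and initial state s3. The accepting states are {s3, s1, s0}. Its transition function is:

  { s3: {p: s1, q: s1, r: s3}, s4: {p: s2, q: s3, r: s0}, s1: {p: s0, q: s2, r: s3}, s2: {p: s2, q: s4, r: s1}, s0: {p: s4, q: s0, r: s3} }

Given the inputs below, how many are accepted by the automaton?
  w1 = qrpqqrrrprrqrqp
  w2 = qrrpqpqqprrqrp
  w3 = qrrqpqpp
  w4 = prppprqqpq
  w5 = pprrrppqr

w1:
  start at s3
  read 'q': s3 → s1
  read 'r': s1 → s3
  read 'p': s3 → s1
  read 'q': s1 → s2
  read 'q': s2 → s4
  read 'r': s4 → s0
  read 'r': s0 → s3
  read 'r': s3 → s3
  read 'p': s3 → s1
  read 'r': s1 → s3
  read 'r': s3 → s3
  read 'q': s3 → s1
  read 'r': s1 → s3
  read 'q': s3 → s1
  read 'p': s1 → s0
  end s0, accepted
w2:
  start at s3
  read 'q': s3 → s1
  read 'r': s1 → s3
  read 'r': s3 → s3
  read 'p': s3 → s1
  read 'q': s1 → s2
  read 'p': s2 → s2
  read 'q': s2 → s4
  read 'q': s4 → s3
  read 'p': s3 → s1
  read 'r': s1 → s3
  read 'r': s3 → s3
  read 'q': s3 → s1
  read 'r': s1 → s3
  read 'p': s3 → s1
  end s1, accepted
w3:
  start at s3
  read 'q': s3 → s1
  read 'r': s1 → s3
  read 'r': s3 → s3
  read 'q': s3 → s1
  read 'p': s1 → s0
  read 'q': s0 → s0
  read 'p': s0 → s4
  read 'p': s4 → s2
  end s2, rejected
w4:
  start at s3
  read 'p': s3 → s1
  read 'r': s1 → s3
  read 'p': s3 → s1
  read 'p': s1 → s0
  read 'p': s0 → s4
  read 'r': s4 → s0
  read 'q': s0 → s0
  read 'q': s0 → s0
  read 'p': s0 → s4
  read 'q': s4 → s3
  end s3, accepted
w5:
  start at s3
  read 'p': s3 → s1
  read 'p': s1 → s0
  read 'r': s0 → s3
  read 'r': s3 → s3
  read 'r': s3 → s3
  read 'p': s3 → s1
  read 'p': s1 → s0
  read 'q': s0 → s0
  read 'r': s0 → s3
  end s3, accepted

4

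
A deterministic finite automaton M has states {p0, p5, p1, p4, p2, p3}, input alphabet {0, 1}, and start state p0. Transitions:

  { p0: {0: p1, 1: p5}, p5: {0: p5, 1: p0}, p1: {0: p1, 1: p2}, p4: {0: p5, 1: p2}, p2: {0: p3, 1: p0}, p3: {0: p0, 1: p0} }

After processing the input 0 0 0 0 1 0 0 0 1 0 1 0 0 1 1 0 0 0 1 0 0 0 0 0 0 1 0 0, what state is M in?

p0

p0 → p1 → p1 → p1 → p1 → p2 → p3 → p0 → p1 → p2 → p3 → p0 → p1 → p1 → p2 → p0 → p1 → p1 → p1 → p2 → p3 → p0 → p1 → p1 → p1 → p1 → p2 → p3 → p0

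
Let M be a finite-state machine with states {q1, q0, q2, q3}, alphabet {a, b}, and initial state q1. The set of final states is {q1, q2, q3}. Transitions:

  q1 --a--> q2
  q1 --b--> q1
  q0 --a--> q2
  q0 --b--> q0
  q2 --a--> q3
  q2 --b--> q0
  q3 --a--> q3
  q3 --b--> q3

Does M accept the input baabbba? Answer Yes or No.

Yes

Trace: q1 -b-> q1 -a-> q2 -a-> q3 -b-> q3 -b-> q3 -b-> q3 -a-> q3
End state q3 is accepting.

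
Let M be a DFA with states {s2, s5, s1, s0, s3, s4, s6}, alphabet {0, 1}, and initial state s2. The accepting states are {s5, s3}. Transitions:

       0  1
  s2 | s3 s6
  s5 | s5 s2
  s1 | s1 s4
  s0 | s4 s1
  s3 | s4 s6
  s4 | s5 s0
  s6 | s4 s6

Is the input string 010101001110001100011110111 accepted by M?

s2 → s3 → s6 → s4 → s0 → s4 → s0 → s4 → s5 → s2 → s6 → s6 → s4 → s5 → s5 → s2 → s6 → s4 → s5 → s5 → s2 → s6 → s6 → s6 → s4 → s0 → s1 → s4
End state s4 is not accepting.

No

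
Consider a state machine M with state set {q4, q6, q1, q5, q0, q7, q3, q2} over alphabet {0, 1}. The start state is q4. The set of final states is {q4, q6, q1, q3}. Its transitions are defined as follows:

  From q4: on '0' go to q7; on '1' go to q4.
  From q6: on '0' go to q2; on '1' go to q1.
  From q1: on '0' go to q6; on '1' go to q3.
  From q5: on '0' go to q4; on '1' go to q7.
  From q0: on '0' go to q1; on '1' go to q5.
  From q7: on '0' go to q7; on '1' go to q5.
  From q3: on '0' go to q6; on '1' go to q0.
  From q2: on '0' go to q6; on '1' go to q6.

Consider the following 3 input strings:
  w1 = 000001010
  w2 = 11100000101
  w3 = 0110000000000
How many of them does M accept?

w1: Trace: q4 -0-> q7 -0-> q7 -0-> q7 -0-> q7 -0-> q7 -1-> q5 -0-> q4 -1-> q4 -0-> q7  → end q7, rejected
w2: Trace: q4 -1-> q4 -1-> q4 -1-> q4 -0-> q7 -0-> q7 -0-> q7 -0-> q7 -0-> q7 -1-> q5 -0-> q4 -1-> q4  → end q4, accepted
w3: Trace: q4 -0-> q7 -1-> q5 -1-> q7 -0-> q7 -0-> q7 -0-> q7 -0-> q7 -0-> q7 -0-> q7 -0-> q7 -0-> q7 -0-> q7 -0-> q7  → end q7, rejected

1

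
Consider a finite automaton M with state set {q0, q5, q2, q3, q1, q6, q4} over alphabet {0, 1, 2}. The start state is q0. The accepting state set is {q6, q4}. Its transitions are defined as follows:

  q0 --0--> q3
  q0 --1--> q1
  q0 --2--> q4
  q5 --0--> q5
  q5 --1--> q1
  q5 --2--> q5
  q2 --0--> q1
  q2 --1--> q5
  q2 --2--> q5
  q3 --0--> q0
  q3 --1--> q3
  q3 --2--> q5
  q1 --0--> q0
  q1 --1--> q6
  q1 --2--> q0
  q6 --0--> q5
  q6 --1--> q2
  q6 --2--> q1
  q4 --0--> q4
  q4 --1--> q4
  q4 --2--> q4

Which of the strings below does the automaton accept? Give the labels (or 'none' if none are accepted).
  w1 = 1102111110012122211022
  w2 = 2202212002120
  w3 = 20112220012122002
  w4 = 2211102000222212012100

w1, w2, w3, w4

w1: q0 → q1 → q6 → q5 → q5 → q1 → q6 → q2 → q5 → q1 → q0 → q3 → q3 → q5 → q1 → q0 → q4 → q4 → q4 → q4 → q4 → q4 → q4  → end q4, accepted
w2: q0 → q4 → q4 → q4 → q4 → q4 → q4 → q4 → q4 → q4 → q4 → q4 → q4 → q4  → end q4, accepted
w3: q0 → q4 → q4 → q4 → q4 → q4 → q4 → q4 → q4 → q4 → q4 → q4 → q4 → q4 → q4 → q4 → q4 → q4  → end q4, accepted
w4: q0 → q4 → q4 → q4 → q4 → q4 → q4 → q4 → q4 → q4 → q4 → q4 → q4 → q4 → q4 → q4 → q4 → q4 → q4 → q4 → q4 → q4 → q4  → end q4, accepted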